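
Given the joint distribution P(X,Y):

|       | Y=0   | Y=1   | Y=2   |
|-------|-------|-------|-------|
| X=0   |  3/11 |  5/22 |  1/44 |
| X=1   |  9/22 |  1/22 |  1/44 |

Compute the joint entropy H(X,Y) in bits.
1.9754 bits

H(X,Y) = -Σ_{x,y} P(x,y) log₂ P(x,y). Per-cell terms -P(x,y)·log₂P(x,y):
  X=0: 0.5112, 0.4858, 0.1241
  X=1: 0.5275, 0.2027, 0.1241
Sum of the 6 terms: H(X,Y) = 1.9754 bits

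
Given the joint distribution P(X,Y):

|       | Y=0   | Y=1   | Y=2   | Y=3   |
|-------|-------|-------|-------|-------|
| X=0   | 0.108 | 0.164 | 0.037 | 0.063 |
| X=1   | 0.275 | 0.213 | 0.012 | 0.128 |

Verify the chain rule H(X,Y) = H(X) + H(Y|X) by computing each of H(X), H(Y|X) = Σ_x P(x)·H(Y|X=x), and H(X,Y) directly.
H(X) = 0.9522 bits, H(Y|X) = 1.6932 bits, H(X,Y) = 2.6454 bits

Marginal of X (row sums):
  P(X=0) = 0.108 + 0.164 + 0.037 + 0.063 = 0.372
  P(X=1) = 0.275 + 0.213 + 0.012 + 0.128 = 0.628
H(X) = -[0.372·log₂(0.372) + 0.628·log₂(0.628)]
  = 0.53070 + 0.42149 = 0.9522 bits

H(Y|X) = Σ_x P(x)·H(Y|X=x):
  X=0: P(X=0) = 0.372, P(Y|X=0) = (9/31, 41/93, 37/372, 21/124) → H(Y|X=0) = 1.80398
  X=1: P(X=1) = 0.628, P(Y|X=1) = (275/628, 213/628, 3/157, 32/157) → H(Y|X=1) = 1.62756
H(Y|X) = 0.372·1.80398 + 0.628·1.62756 = 1.6932 bits

H(X,Y) = -Σ_{x,y} P(x,y) log₂ P(x,y). Per-cell terms -P(x,y)·log₂P(x,y):
  X=0: 0.34678, 0.42775, 0.17598, 0.25128
  X=1: 0.51219, 0.47522, 0.07657, 0.37962
Sum of the 8 terms: H(X,Y) = 2.6454 bits

Chain rule check:
  H(X) + H(Y|X) = 0.9522 + 1.6932 = 2.6454 bits
  H(X,Y) = 2.6454 bits
✓ Chain rule verified.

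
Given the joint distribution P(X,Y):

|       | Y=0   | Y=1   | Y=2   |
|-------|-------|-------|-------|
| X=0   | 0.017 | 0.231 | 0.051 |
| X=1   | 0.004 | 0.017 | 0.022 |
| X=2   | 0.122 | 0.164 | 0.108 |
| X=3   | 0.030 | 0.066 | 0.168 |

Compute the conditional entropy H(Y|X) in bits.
1.2952 bits

H(Y|X) = H(X,Y) - H(X)

H(X,Y) = -Σ_{x,y} P(x,y) log₂ P(x,y). Per-cell terms -P(x,y)·log₂P(x,y):
  X=0: 0.09993, 0.48834, 0.21896
  X=1: 0.03186, 0.09993, 0.12114
  X=2: 0.37028, 0.42775, 0.34678
  X=3: 0.15177, 0.25881, 0.43234
Sum of the 12 terms: H(X,Y) = 3.0479 bits

Marginal of X (row sums):
  P(X=0) = 0.017 + 0.231 + 0.051 = 0.299
  P(X=1) = 0.004 + 0.017 + 0.022 = 0.043
  P(X=2) = 0.122 + 0.164 + 0.108 = 0.394
  P(X=3) = 0.030 + 0.066 + 0.168 = 0.264
H(X) = -[0.299·log₂(0.299) + 0.043·log₂(0.043) + 0.394·log₂(0.394) + 0.264·log₂(0.264)]
  = 0.52079 + 0.19520 + 0.52943 + 0.50725 = 1.7527 bits

H(Y|X) = H(X,Y) - H(X) = 3.0479 - 1.7527 = 1.2952 bits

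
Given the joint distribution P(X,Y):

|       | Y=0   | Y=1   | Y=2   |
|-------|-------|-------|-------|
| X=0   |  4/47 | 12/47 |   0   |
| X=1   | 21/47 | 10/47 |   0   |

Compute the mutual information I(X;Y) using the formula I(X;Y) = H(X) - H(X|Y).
0.1225 bits

I(X;Y) = H(X) - H(X|Y)

Marginal of X (row sums):
  P(X=0) = 4/47 + 12/47 + 0 = 16/47
  P(X=1) = 21/47 + 10/47 + 0 = 31/47
H(X) = -[(16/47)·log₂(16/47) + (31/47)·log₂(31/47)]
  = 0.529222 + 0.396004 = 0.92523 bits

Marginal of Y (column sums):
  P(Y=0) = 4/47 + 21/47 = 25/47
  P(Y=1) = 12/47 + 10/47 = 22/47
  P(Y=2) = 0 + 0 = 0
H(X|Y) = Σ_y P(y)·H(X|Y=y):
  Y=0: P(Y=0) = 25/47, P(X|Y=0) = (4/25, 21/25) → H(X|Y=0) = 0.634310
  Y=1: P(Y=1) = 22/47, P(X|Y=1) = (6/11, 5/11) → H(X|Y=1) = 0.994030
  Y=2: P(Y=2) = 0 → contributes 0
H(X|Y) = (25/47)·0.634310 + (22/47)·0.994030 = 0.80269 bits

I(X;Y) = H(X) - H(X|Y) = 0.92523 - 0.80269 = 0.1225 bits

Cross-check via I(X;Y) = H(X) + H(Y) - H(X,Y): computing H(Y) from the column sums and H(X,Y) from the 6 cells in the same way gives H(Y) = 0.99706 bits and H(X,Y) = 1.79975 bits, so
I(X;Y) = 0.92523 + 0.99706 - 1.79975 = 0.1225 bits ✓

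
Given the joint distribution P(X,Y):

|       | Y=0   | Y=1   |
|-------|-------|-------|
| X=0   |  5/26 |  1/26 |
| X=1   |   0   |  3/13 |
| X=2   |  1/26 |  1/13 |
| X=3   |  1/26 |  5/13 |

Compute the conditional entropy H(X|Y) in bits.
1.4624 bits

H(X|Y) = H(X,Y) - H(Y)

H(X,Y) = -Σ_{x,y} P(x,y) log₂ P(x,y). Per-cell terms -P(x,y)·log₂P(x,y):
  X=0: 0.4574, 0.1808
  X=1: 0.0000, 0.4882
  X=2: 0.1808, 0.2846
  X=3: 0.1808, 0.5302
  (cells with P = 0 contribute 0)
Sum of the 8 terms: H(X,Y) = 2.3028 bits

Marginal of Y (column sums):
  P(Y=0) = 5/26 + 0 + 1/26 + 1/26 = 7/26
  P(Y=1) = 1/26 + 3/13 + 1/13 + 5/13 = 19/26
H(Y) = -[(7/26)·log₂(7/26) + (19/26)·log₂(19/26)]
  = 0.5097 + 0.3307 = 0.8404 bits

H(X|Y) = H(X,Y) - H(Y) = 2.3028 - 0.8404 = 1.4624 bits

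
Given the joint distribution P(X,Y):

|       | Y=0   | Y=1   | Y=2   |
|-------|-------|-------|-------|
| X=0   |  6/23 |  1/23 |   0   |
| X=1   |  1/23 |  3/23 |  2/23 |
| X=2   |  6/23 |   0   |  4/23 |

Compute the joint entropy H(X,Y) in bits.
2.5334 bits

H(X,Y) = -Σ_{x,y} P(x,y) log₂ P(x,y). Per-cell terms -P(x,y)·log₂P(x,y):
  X=0: 0.5057, 0.1967, 0.0000
  X=1: 0.1967, 0.3833, 0.3064
  X=2: 0.5057, 0.0000, 0.4389
  (cells with P = 0 contribute 0)
Sum of the 9 terms: H(X,Y) = 2.5334 bits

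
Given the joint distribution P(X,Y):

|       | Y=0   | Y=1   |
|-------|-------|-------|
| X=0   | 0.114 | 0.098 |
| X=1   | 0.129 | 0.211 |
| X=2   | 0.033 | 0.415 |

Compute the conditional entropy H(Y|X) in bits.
0.7067 bits

H(Y|X) = H(X,Y) - H(X)

H(X,Y) = -Σ_{x,y} P(x,y) log₂ P(x,y). Per-cell terms -P(x,y)·log₂P(x,y):
  X=0: 0.35715, 0.32841
  X=1: 0.38114, 0.47363
  X=2: 0.16241, 0.52656
Sum of the 6 terms: H(X,Y) = 2.2293 bits

Marginal of X (row sums):
  P(X=0) = 0.114 + 0.098 = 0.212
  P(X=1) = 0.129 + 0.211 = 0.340
  P(X=2) = 0.033 + 0.415 = 0.448
H(X) = -[0.212·log₂(0.212) + 0.340·log₂(0.340) + 0.448·log₂(0.448)]
  = 0.47443 + 0.52917 + 0.51898 = 1.5226 bits

H(Y|X) = H(X,Y) - H(X) = 2.2293 - 1.5226 = 0.7067 bits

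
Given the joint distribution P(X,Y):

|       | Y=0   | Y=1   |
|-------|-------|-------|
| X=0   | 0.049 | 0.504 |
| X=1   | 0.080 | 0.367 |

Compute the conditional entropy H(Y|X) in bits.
0.5418 bits

H(Y|X) = H(X,Y) - H(X)

H(X,Y) = -Σ_{x,y} P(x,y) log₂ P(x,y). Per-cell terms -P(x,y)·log₂P(x,y):
  X=0: 0.21320, 0.49821
  X=1: 0.29151, 0.53074
Sum of the 4 terms: H(X,Y) = 1.5337 bits

Marginal of X (row sums):
  P(X=0) = 0.049 + 0.504 = 0.553
  P(X=1) = 0.080 + 0.367 = 0.447
H(X) = -[0.553·log₂(0.553) + 0.447·log₂(0.447)]
  = 0.47262 + 0.51926 = 0.9919 bits

H(Y|X) = H(X,Y) - H(X) = 1.5337 - 0.9919 = 0.5418 bits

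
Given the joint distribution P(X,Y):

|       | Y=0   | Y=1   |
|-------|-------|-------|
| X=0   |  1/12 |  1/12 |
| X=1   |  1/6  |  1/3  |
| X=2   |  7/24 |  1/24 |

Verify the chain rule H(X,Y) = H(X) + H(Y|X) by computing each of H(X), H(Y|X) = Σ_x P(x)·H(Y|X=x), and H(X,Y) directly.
H(X) = 1.4591 bits, H(Y|X) = 0.8070 bits, H(X,Y) = 2.2662 bits

Marginal of X (row sums):
  P(X=0) = 1/12 + 1/12 = 1/6
  P(X=1) = 1/6 + 1/3 = 1/2
  P(X=2) = 7/24 + 1/24 = 1/3
H(X) = -[(1/6)·log₂(1/6) + (1/2)·log₂(1/2) + (1/3)·log₂(1/3)]
  = 0.430827 + 0.500000 + 0.528321 = 1.4591 bits

H(Y|X) = Σ_x P(x)·H(Y|X=x):
  X=0: P(X=0) = 1/6, P(Y|X=0) = (1/2, 1/2) → H(Y|X=0) = 1.000000
  X=1: P(X=1) = 1/2, P(Y|X=1) = (1/3, 2/3) → H(Y|X=1) = 0.918296
  X=2: P(X=2) = 1/3, P(Y|X=2) = (7/8, 1/8) → H(Y|X=2) = 0.543564
H(Y|X) = (1/6)·1.000000 + (1/2)·0.918296 + (1/3)·0.543564 = 0.8070 bits

H(X,Y) = -Σ_{x,y} P(x,y) log₂ P(x,y). Per-cell terms -P(x,y)·log₂P(x,y):
  X=0: 0.298747, 0.298747
  X=1: 0.430827, 0.528321
  X=2: 0.518469, 0.191040
Sum of the 6 terms: H(X,Y) = 2.2662 bits

Chain rule check:
  H(X) + H(Y|X) = 1.4591 + 0.8070 = 2.2661 bits
  H(X,Y) = 2.2662 bits
✓ Chain rule verified (Δ = 0.0001 is 4-dp rounding noise: each of the three values was rounded independently).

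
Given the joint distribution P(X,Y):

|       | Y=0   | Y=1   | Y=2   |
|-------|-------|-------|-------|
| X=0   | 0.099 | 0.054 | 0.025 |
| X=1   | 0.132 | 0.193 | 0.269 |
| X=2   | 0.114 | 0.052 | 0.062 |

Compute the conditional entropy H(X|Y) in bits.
1.2907 bits

H(X|Y) = H(X,Y) - H(Y)

H(X,Y) = -Σ_{x,y} P(x,y) log₂ P(x,y). Per-cell terms -P(x,y)·log₂P(x,y):
  X=0: 0.33031, 0.22739, 0.13305
  X=1: 0.38562, 0.45805, 0.50957
  X=2: 0.35715, 0.22180, 0.24872
Sum of the 9 terms: H(X,Y) = 2.87166 bits

Marginal of Y (column sums):
  P(Y=0) = 0.099 + 0.132 + 0.114 = 0.345
  P(Y=1) = 0.054 + 0.193 + 0.052 = 0.299
  P(Y=2) = 0.025 + 0.269 + 0.062 = 0.356
H(Y) = -[0.345·log₂(0.345) + 0.299·log₂(0.299) + 0.356·log₂(0.356)]
  = 0.52969 + 0.52079 + 0.53046 = 1.58094 bits

H(X|Y) = H(X,Y) - H(Y) = 2.87166 - 1.58094 = 1.2907 bits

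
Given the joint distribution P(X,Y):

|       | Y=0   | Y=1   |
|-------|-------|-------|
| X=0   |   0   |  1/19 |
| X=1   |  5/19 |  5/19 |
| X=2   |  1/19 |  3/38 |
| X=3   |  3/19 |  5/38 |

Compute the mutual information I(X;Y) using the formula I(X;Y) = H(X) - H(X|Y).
0.0562 bits

I(X;Y) = H(X) - H(X|Y)

Marginal of X (row sums):
  P(X=0) = 0 + 1/19 = 1/19
  P(X=1) = 5/19 + 5/19 = 10/19
  P(X=2) = 1/19 + 3/38 = 5/38
  P(X=3) = 3/19 + 5/38 = 11/38
H(X) = -[(1/19)·log₂(1/19) + (10/19)·log₂(10/19) + (5/38)·log₂(5/38) + (11/38)·log₂(11/38)]
  = 0.22358 + 0.48737 + 0.38500 + 0.51772 = 1.6137 bits

Marginal of Y (column sums):
  P(Y=0) = 0 + 5/19 + 1/19 + 3/19 = 9/19
  P(Y=1) = 1/19 + 5/19 + 3/38 + 5/38 = 10/19
H(X|Y) = Σ_y P(y)·H(X|Y=y):
  Y=0: P(Y=0) = 9/19, P(X|Y=0) = (0, 5/9, 1/9, 1/3) → H(X|Y=0) = 1.35164
  Y=1: P(Y=1) = 10/19, P(X|Y=1) = (1/10, 1/2, 3/20, 1/4) → H(X|Y=1) = 1.74274
H(X|Y) = (9/19)·1.35164 + (10/19)·1.74274 = 1.5575 bits

I(X;Y) = H(X) - H(X|Y) = 1.6137 - 1.5575 = 0.0562 bits

Cross-check via I(X;Y) = H(X) + H(Y) - H(X,Y): computing H(Y) from the column sums and H(X,Y) from the 8 cells in the same way gives H(Y) = 0.9980 bits and H(X,Y) = 2.5555 bits, so
I(X;Y) = 1.6137 + 0.9980 - 2.5555 = 0.0562 bits ✓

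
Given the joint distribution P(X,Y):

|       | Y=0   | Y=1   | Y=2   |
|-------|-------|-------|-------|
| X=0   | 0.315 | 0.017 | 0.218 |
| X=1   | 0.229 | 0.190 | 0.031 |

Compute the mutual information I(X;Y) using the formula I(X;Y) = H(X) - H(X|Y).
0.2388 bits

I(X;Y) = H(X) - H(X|Y)

Marginal of X (row sums):
  P(X=0) = 0.315 + 0.017 + 0.218 = 0.550
  P(X=1) = 0.229 + 0.190 + 0.031 = 0.450
H(X) = -[0.550·log₂(0.550) + 0.450·log₂(0.450)]
  = 0.47437 + 0.51840 = 0.99277 bits

Marginal of Y (column sums):
  P(Y=0) = 0.315 + 0.229 = 0.544
  P(Y=1) = 0.017 + 0.190 = 0.207
  P(Y=2) = 0.218 + 0.031 = 0.249
H(X|Y) = Σ_y P(y)·H(X|Y=y):
  Y=0: P(Y=0) = 0.544, P(X|Y=0) = (315/544, 229/544) → H(X|Y=0) = 0.98190
  Y=1: P(Y=1) = 0.207, P(X|Y=1) = (17/207, 190/207) → H(X|Y=1) = 0.40962
  Y=2: P(Y=2) = 0.249, P(X|Y=2) = (218/249, 31/249) → H(X|Y=2) = 0.54215
H(X|Y) = 0.544·0.98190 + 0.207·0.40962 + 0.249·0.54215 = 0.75394 bits

I(X;Y) = H(X) - H(X|Y) = 0.99277 - 0.75394 = 0.2388 bits

Cross-check via I(X;Y) = H(X) + H(Y) - H(X,Y): computing H(Y) from the column sums and H(X,Y) from the 6 cells in the same way gives H(Y) = 1.44761 bits and H(X,Y) = 2.20155 bits, so
I(X;Y) = 0.99277 + 1.44761 - 2.20155 = 0.2388 bits ✓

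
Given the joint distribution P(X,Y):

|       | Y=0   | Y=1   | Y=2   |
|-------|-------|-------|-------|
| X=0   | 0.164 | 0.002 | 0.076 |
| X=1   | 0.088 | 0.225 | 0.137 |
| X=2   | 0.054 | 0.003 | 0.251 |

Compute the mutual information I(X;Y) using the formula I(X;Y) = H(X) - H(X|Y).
0.3945 bits

I(X;Y) = H(X) - H(X|Y)

Marginal of X (row sums):
  P(X=0) = 0.164 + 0.002 + 0.076 = 0.242
  P(X=1) = 0.088 + 0.225 + 0.137 = 0.450
  P(X=2) = 0.054 + 0.003 + 0.251 = 0.308
H(X) = -[0.242·log₂(0.242) + 0.450·log₂(0.450) + 0.308·log₂(0.308)]
  = 0.49535 + 0.51840 + 0.52329 = 1.5370 bits

Marginal of Y (column sums):
  P(Y=0) = 0.164 + 0.088 + 0.054 = 0.306
  P(Y=1) = 0.002 + 0.225 + 0.003 = 0.230
  P(Y=2) = 0.076 + 0.137 + 0.251 = 0.464
H(X|Y) = Σ_y P(y)·H(X|Y=y):
  Y=0: P(Y=0) = 0.306, P(X|Y=0) = (82/153, 44/153, 3/17) → H(X|Y=0) = 1.44094
  Y=1: P(Y=1) = 0.230, P(X|Y=1) = (1/115, 45/46, 3/230) → H(X|Y=1) = 0.17220
  Y=2: P(Y=2) = 0.464, P(X|Y=2) = (19/116, 137/464, 251/464) → H(X|Y=2) = 1.42667
H(X|Y) = 0.306·1.44094 + 0.230·0.17220 + 0.464·1.42667 = 1.1425 bits

I(X;Y) = H(X) - H(X|Y) = 1.5370 - 1.1425 = 0.3945 bits

Cross-check via I(X;Y) = H(X) + H(Y) - H(X,Y): computing H(Y) from the column sums and H(X,Y) from the 9 cells in the same way gives H(Y) = 1.5245 bits and H(X,Y) = 2.6670 bits, so
I(X;Y) = 1.5370 + 1.5245 - 2.6670 = 0.3945 bits ✓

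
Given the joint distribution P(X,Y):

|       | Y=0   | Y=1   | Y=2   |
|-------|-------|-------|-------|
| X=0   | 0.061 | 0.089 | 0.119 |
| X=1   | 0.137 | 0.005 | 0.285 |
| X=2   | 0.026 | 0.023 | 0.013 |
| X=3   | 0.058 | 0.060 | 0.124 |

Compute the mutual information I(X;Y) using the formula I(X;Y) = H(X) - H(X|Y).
0.1464 bits

I(X;Y) = H(X) - H(X|Y)

Marginal of X (row sums):
  P(X=0) = 0.061 + 0.089 + 0.119 = 0.269
  P(X=1) = 0.137 + 0.005 + 0.285 = 0.427
  P(X=2) = 0.026 + 0.023 + 0.013 = 0.062
  P(X=3) = 0.058 + 0.060 + 0.124 = 0.242
H(X) = -[0.269·log₂(0.269) + 0.427·log₂(0.427) + 0.062·log₂(0.062) + 0.242·log₂(0.242)]
  = 0.5096 + 0.5242 + 0.2487 + 0.4954 = 1.7779 bits

Marginal of Y (column sums):
  P(Y=0) = 0.061 + 0.137 + 0.026 + 0.058 = 0.282
  P(Y=1) = 0.089 + 0.005 + 0.023 + 0.060 = 0.177
  P(Y=2) = 0.119 + 0.285 + 0.013 + 0.124 = 0.541
H(X|Y) = Σ_y P(y)·H(X|Y=y):
  Y=0: P(Y=0) = 0.282, P(X|Y=0) = (61/282, 137/282, 13/141, 29/141) → H(X|Y=0) = 1.7701
  Y=1: P(Y=1) = 0.177, P(X|Y=1) = (89/177, 5/177, 23/177, 20/59) → H(X|Y=1) = 1.5557
  Y=2: P(Y=2) = 0.541, P(X|Y=2) = (119/541, 285/541, 13/541, 124/541) → H(X|Y=2) = 1.5840
H(X|Y) = 0.282·1.7701 + 0.177·1.5557 + 0.541·1.5840 = 1.6315 bits

I(X;Y) = H(X) - H(X|Y) = 1.7779 - 1.6315 = 0.1464 bits

Cross-check via I(X;Y) = H(X) + H(Y) - H(X,Y): computing H(Y) from the column sums and H(X,Y) from the 12 cells in the same way gives H(Y) = 1.4367 bits and H(X,Y) = 3.0682 bits, so
I(X;Y) = 1.7779 + 1.4367 - 3.0682 = 0.1464 bits ✓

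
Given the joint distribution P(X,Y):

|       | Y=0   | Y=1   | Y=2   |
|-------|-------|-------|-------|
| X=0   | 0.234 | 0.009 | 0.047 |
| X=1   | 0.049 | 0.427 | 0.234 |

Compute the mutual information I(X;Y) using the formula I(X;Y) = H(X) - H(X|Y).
0.4343 bits

I(X;Y) = H(X) - H(X|Y)

Marginal of X (row sums):
  P(X=0) = 0.234 + 0.009 + 0.047 = 0.290
  P(X=1) = 0.049 + 0.427 + 0.234 = 0.710
H(X) = -[0.290·log₂(0.290) + 0.710·log₂(0.710)]
  = 0.51790 + 0.35082 = 0.86872 bits

Marginal of Y (column sums):
  P(Y=0) = 0.234 + 0.049 = 0.283
  P(Y=1) = 0.009 + 0.427 = 0.436
  P(Y=2) = 0.047 + 0.234 = 0.281
H(X|Y) = Σ_y P(y)·H(X|Y=y):
  Y=0: P(Y=0) = 0.283, P(X|Y=0) = (234/283, 49/283) → H(X|Y=0) = 0.66485
  Y=1: P(Y=1) = 0.436, P(X|Y=1) = (9/436, 427/436) → H(X|Y=1) = 0.14503
  Y=2: P(Y=2) = 0.281, P(X|Y=2) = (47/281, 234/281) → H(X|Y=2) = 0.65140
H(X|Y) = 0.283·0.66485 + 0.436·0.14503 + 0.281·0.65140 = 0.43443 bits

I(X;Y) = H(X) - H(X|Y) = 0.86872 - 0.43443 = 0.4343 bits

Cross-check via I(X;Y) = H(X) + H(Y) - H(X,Y): computing H(Y) from the column sums and H(X,Y) from the 6 cells in the same way gives H(Y) = 1.55214 bits and H(X,Y) = 1.98657 bits, so
I(X;Y) = 0.86872 + 1.55214 - 1.98657 = 0.4343 bits ✓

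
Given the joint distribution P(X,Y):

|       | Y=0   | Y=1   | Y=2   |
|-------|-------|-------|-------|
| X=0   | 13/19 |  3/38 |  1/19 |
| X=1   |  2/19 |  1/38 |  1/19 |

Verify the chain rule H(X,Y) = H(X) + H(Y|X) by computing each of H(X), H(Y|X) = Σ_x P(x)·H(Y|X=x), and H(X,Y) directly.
H(X) = 0.6892 bits, H(Y|X) = 0.9017 bits, H(X,Y) = 1.5909 bits

Marginal of X (row sums):
  P(X=0) = 13/19 + 3/38 + 1/19 = 31/38
  P(X=1) = 2/19 + 1/38 + 1/19 = 7/38
H(X) = -[(31/38)·log₂(31/38) + (7/38)·log₂(7/38)]
  = 0.23962 + 0.44958 = 0.6892 bits

H(Y|X) = Σ_x P(x)·H(Y|X=x):
  X=0: P(X=0) = 31/38, P(Y|X=0) = (26/31, 3/31, 2/31) → H(Y|X=0) = 0.79399
  X=1: P(X=1) = 7/38, P(Y|X=1) = (4/7, 1/7, 2/7) → H(Y|X=1) = 1.37878
H(Y|X) = (31/38)·0.79399 + (7/38)·1.37878 = 0.9017 bits

H(X,Y) = -Σ_{x,y} P(x,y) log₂ P(x,y). Per-cell terms -P(x,y)·log₂P(x,y):
  X=0: 0.37460, 0.28918, 0.22358
  X=1: 0.34189, 0.13810, 0.22358
Sum of the 6 terms: H(X,Y) = 1.5909 bits

Chain rule check:
  H(X) + H(Y|X) = 0.6892 + 0.9017 = 1.5909 bits
  H(X,Y) = 1.5909 bits
✓ Chain rule verified.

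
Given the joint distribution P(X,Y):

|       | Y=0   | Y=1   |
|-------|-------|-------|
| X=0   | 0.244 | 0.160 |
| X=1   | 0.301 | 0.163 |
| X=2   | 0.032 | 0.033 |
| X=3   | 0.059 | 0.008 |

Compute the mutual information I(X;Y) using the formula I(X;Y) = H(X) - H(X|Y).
0.0204 bits

I(X;Y) = H(X) - H(X|Y)

Marginal of X (row sums):
  P(X=0) = 0.244 + 0.160 = 0.404
  P(X=1) = 0.301 + 0.163 = 0.464
  P(X=2) = 0.032 + 0.033 = 0.065
  P(X=3) = 0.059 + 0.008 = 0.067
H(X) = -[0.404·log₂(0.404) + 0.464·log₂(0.464) + 0.065·log₂(0.065) + 0.067·log₂(0.067)]
  = 0.5283 + 0.5140 + 0.2563 + 0.2613 = 1.5599 bits

Marginal of Y (column sums):
  P(Y=0) = 0.244 + 0.301 + 0.032 + 0.059 = 0.636
  P(Y=1) = 0.160 + 0.163 + 0.033 + 0.008 = 0.364
H(X|Y) = Σ_y P(y)·H(X|Y=y):
  Y=0: P(Y=0) = 0.636, P(X|Y=0) = (61/159, 301/636, 8/159, 59/636) → H(X|Y=0) = 1.5763
  Y=1: P(Y=1) = 0.364, P(X|Y=1) = (40/91, 163/364, 33/364, 2/91) → H(X|Y=1) = 1.4753
H(X|Y) = 0.636·1.5763 + 0.364·1.4753 = 1.5395 bits

I(X;Y) = H(X) - H(X|Y) = 1.5599 - 1.5395 = 0.0204 bits

Cross-check via I(X;Y) = H(X) + H(Y) - H(X,Y): computing H(Y) from the column sums and H(X,Y) from the 8 cells in the same way gives H(Y) = 0.9460 bits and H(X,Y) = 2.4855 bits, so
I(X;Y) = 1.5599 + 0.9460 - 2.4855 = 0.0204 bits ✓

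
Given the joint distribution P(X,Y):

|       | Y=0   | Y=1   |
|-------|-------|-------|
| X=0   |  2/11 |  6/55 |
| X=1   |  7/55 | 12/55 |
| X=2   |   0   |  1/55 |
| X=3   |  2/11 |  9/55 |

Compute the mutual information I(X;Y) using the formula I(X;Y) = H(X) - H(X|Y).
0.0494 bits

I(X;Y) = H(X) - H(X|Y)

Marginal of X (row sums):
  P(X=0) = 2/11 + 6/55 = 16/55
  P(X=1) = 7/55 + 12/55 = 19/55
  P(X=2) = 0 + 1/55 = 1/55
  P(X=3) = 2/11 + 9/55 = 19/55
H(X) = -[(16/55)·log₂(16/55) + (19/55)·log₂(19/55) + (1/55)·log₂(1/55) + (19/55)·log₂(19/55)]
  = 0.51821 + 0.52973 + 0.10512 + 0.52973 = 1.6828 bits

Marginal of Y (column sums):
  P(Y=0) = 2/11 + 7/55 + 0 + 2/11 = 27/55
  P(Y=1) = 6/55 + 12/55 + 1/55 + 9/55 = 28/55
H(X|Y) = Σ_y P(y)·H(X|Y=y):
  Y=0: P(Y=0) = 27/55, P(X|Y=0) = (10/27, 7/27, 0, 10/27) → H(X|Y=0) = 1.56637
  Y=1: P(Y=1) = 28/55, P(X|Y=1) = (3/14, 3/7, 1/28, 9/28) → H(X|Y=1) = 1.69812
H(X|Y) = (27/55)·1.56637 + (28/55)·1.69812 = 1.6334 bits

I(X;Y) = H(X) - H(X|Y) = 1.6828 - 1.6334 = 0.0494 bits

Cross-check via I(X;Y) = H(X) + H(Y) - H(X,Y): computing H(Y) from the column sums and H(X,Y) from the 8 cells in the same way gives H(Y) = 0.9998 bits and H(X,Y) = 2.6332 bits, so
I(X;Y) = 1.6828 + 0.9998 - 2.6332 = 0.0494 bits ✓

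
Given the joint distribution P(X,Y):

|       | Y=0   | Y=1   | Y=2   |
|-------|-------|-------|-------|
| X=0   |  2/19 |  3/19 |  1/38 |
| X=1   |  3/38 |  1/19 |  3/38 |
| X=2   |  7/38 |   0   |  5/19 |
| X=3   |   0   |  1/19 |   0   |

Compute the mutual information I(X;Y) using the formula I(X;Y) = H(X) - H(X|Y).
0.4196 bits

I(X;Y) = H(X) - H(X|Y)

Marginal of X (row sums):
  P(X=0) = 2/19 + 3/19 + 1/38 = 11/38
  P(X=1) = 3/38 + 1/19 + 3/38 = 4/19
  P(X=2) = 7/38 + 0 + 5/19 = 17/38
  P(X=3) = 0 + 1/19 + 0 = 1/19
H(X) = -[(11/38)·log₂(11/38) + (4/19)·log₂(4/19) + (17/38)·log₂(17/38) + (1/19)·log₂(1/19)]
  = 0.5177 + 0.4732 + 0.5192 + 0.2236 = 1.7337 bits

Marginal of Y (column sums):
  P(Y=0) = 2/19 + 3/38 + 7/38 + 0 = 7/19
  P(Y=1) = 3/19 + 1/19 + 0 + 1/19 = 5/19
  P(Y=2) = 1/38 + 3/38 + 5/19 + 0 = 7/19
H(X|Y) = Σ_y P(y)·H(X|Y=y):
  Y=0: P(Y=0) = 7/19, P(X|Y=0) = (2/7, 3/14, 1/2, 0) → H(X|Y=0) = 1.4926
  Y=1: P(Y=1) = 5/19, P(X|Y=1) = (3/5, 1/5, 0, 1/5) → H(X|Y=1) = 1.3710
  Y=2: P(Y=2) = 7/19, P(X|Y=2) = (1/14, 3/14, 5/7, 0) → H(X|Y=2) = 1.0949
H(X|Y) = (7/19)·1.4926 + (5/19)·1.3710 + (7/19)·1.0949 = 1.3141 bits

I(X;Y) = H(X) - H(X|Y) = 1.7337 - 1.3141 = 0.4196 bits

Cross-check via I(X;Y) = H(X) + H(Y) - H(X,Y): computing H(Y) from the column sums and H(X,Y) from the 12 cells in the same way gives H(Y) = 1.5683 bits and H(X,Y) = 2.8824 bits, so
I(X;Y) = 1.7337 + 1.5683 - 2.8824 = 0.4196 bits ✓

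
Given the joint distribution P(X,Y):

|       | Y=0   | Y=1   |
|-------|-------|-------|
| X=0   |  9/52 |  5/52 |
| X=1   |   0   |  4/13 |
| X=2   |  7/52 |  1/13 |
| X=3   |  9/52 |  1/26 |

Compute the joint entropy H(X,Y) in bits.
2.5789 bits

H(X,Y) = -Σ_{x,y} P(x,y) log₂ P(x,y). Per-cell terms -P(x,y)·log₂P(x,y):
  X=0: 0.43797, 0.32486
  X=1: 0.00000, 0.52321
  X=2: 0.38945, 0.28465
  X=3: 0.43797, 0.18079
  (cells with P = 0 contribute 0)
Sum of the 8 terms: H(X,Y) = 2.5789 bits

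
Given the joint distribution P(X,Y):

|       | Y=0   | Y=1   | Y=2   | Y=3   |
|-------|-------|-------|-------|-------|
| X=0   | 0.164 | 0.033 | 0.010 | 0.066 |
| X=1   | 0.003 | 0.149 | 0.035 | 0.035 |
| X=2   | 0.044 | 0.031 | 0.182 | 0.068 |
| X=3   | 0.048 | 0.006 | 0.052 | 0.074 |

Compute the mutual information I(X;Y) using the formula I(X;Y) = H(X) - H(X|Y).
0.4527 bits

I(X;Y) = H(X) - H(X|Y)

Marginal of X (row sums):
  P(X=0) = 0.164 + 0.033 + 0.010 + 0.066 = 0.273
  P(X=1) = 0.003 + 0.149 + 0.035 + 0.035 = 0.222
  P(X=2) = 0.044 + 0.031 + 0.182 + 0.068 = 0.325
  P(X=3) = 0.048 + 0.006 + 0.052 + 0.074 = 0.180
H(X) = -[0.273·log₂(0.273) + 0.222·log₂(0.222) + 0.325·log₂(0.325) + 0.180·log₂(0.180)]
  = 0.51134 + 0.48204 + 0.52698 + 0.44531 = 1.9657 bits

Marginal of Y (column sums):
  P(Y=0) = 0.164 + 0.003 + 0.044 + 0.048 = 0.259
  P(Y=1) = 0.033 + 0.149 + 0.031 + 0.006 = 0.219
  P(Y=2) = 0.010 + 0.035 + 0.182 + 0.052 = 0.279
  P(Y=3) = 0.066 + 0.035 + 0.068 + 0.074 = 0.243
H(X|Y) = Σ_y P(y)·H(X|Y=y):
  Y=0: P(Y=0) = 0.259, P(X|Y=0) = (164/259, 3/259, 44/259, 48/259) → H(X|Y=0) = 1.37709
  Y=1: P(Y=1) = 0.219, P(X|Y=1) = (11/73, 149/219, 31/219, 2/73) → H(X|Y=1) = 1.33090
  Y=2: P(Y=2) = 0.279, P(X|Y=2) = (10/279, 35/279, 182/279, 52/279) → H(X|Y=2) = 1.40159
  Y=3: P(Y=3) = 0.243, P(X|Y=3) = (22/81, 35/243, 68/243, 74/243) → H(X|Y=3) = 1.94991
H(X|Y) = 0.259·1.37709 + 0.219·1.33090 + 0.279·1.40159 + 0.243·1.94991 = 1.5130 bits

I(X;Y) = H(X) - H(X|Y) = 1.9657 - 1.5130 = 0.4527 bits

Cross-check via I(X;Y) = H(X) + H(Y) - H(X,Y): computing H(Y) from the column sums and H(X,Y) from the 16 cells in the same way gives H(Y) = 1.9944 bits and H(X,Y) = 3.5074 bits, so
I(X;Y) = 1.9657 + 1.9944 - 3.5074 = 0.4527 bits ✓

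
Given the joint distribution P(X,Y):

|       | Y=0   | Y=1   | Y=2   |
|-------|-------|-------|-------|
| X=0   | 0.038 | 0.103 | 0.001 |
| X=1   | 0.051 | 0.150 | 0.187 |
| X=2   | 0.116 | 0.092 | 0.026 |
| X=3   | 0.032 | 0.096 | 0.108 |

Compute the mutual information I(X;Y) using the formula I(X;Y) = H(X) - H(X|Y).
0.1982 bits

I(X;Y) = H(X) - H(X|Y)

Marginal of X (row sums):
  P(X=0) = 0.038 + 0.103 + 0.001 = 0.142
  P(X=1) = 0.051 + 0.150 + 0.187 = 0.388
  P(X=2) = 0.116 + 0.092 + 0.026 = 0.234
  P(X=3) = 0.032 + 0.096 + 0.108 = 0.236
H(X) = -[0.142·log₂(0.142) + 0.388·log₂(0.388) + 0.234·log₂(0.234) + 0.236·log₂(0.236)]
  = 0.3999 + 0.5300 + 0.4903 + 0.4916 = 1.9118 bits

Marginal of Y (column sums):
  P(Y=0) = 0.038 + 0.051 + 0.116 + 0.032 = 0.237
  P(Y=1) = 0.103 + 0.150 + 0.092 + 0.096 = 0.441
  P(Y=2) = 0.001 + 0.187 + 0.026 + 0.108 = 0.322
H(X|Y) = Σ_y P(y)·H(X|Y=y):
  Y=0: P(Y=0) = 0.237, P(X|Y=0) = (38/237, 17/79, 116/237, 32/237) → H(X|Y=0) = 1.7949
  Y=1: P(Y=1) = 0.441, P(X|Y=1) = (103/441, 50/147, 92/441, 32/147) → H(X|Y=1) = 1.9698
  Y=2: P(Y=2) = 0.322, P(X|Y=2) = (1/322, 187/322, 13/161, 54/161) → H(X|Y=2) = 1.3029
H(X|Y) = 0.237·1.7949 + 0.441·1.9698 + 0.322·1.3029 = 1.7136 bits

I(X;Y) = H(X) - H(X|Y) = 1.9118 - 1.7136 = 0.1982 bits

Cross-check via I(X;Y) = H(X) + H(Y) - H(X,Y): computing H(Y) from the column sums and H(X,Y) from the 12 cells in the same way gives H(Y) = 1.5396 bits and H(X,Y) = 3.2532 bits, so
I(X;Y) = 1.9118 + 1.5396 - 3.2532 = 0.1982 bits ✓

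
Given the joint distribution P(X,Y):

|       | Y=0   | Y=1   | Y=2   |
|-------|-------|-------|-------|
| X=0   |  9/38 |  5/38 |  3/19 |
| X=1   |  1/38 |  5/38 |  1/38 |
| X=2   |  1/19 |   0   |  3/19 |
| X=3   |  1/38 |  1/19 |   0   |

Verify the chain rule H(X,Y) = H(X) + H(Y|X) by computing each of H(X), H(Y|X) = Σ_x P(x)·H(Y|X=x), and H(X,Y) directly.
H(X) = 1.6994 bits, H(Y|X) = 1.2652 bits, H(X,Y) = 2.9646 bits

Marginal of X (row sums):
  P(X=0) = 9/38 + 5/38 + 3/19 = 10/19
  P(X=1) = 1/38 + 5/38 + 1/38 = 7/38
  P(X=2) = 1/19 + 0 + 3/19 = 4/19
  P(X=3) = 1/38 + 1/19 + 0 = 3/38
H(X) = -[(10/19)·log₂(10/19) + (7/38)·log₂(7/38) + (4/19)·log₂(4/19) + (3/38)·log₂(3/38)]
  = 0.48737 + 0.44958 + 0.47325 + 0.28918 = 1.6994 bits

H(Y|X) = Σ_x P(x)·H(Y|X=x):
  X=0: P(X=0) = 10/19, P(Y|X=0) = (9/20, 1/4, 3/10) → H(Y|X=0) = 1.53949
  X=1: P(X=1) = 7/38, P(Y|X=1) = (1/7, 5/7, 1/7) → H(Y|X=1) = 1.14883
  X=2: P(X=2) = 4/19, P(Y|X=2) = (1/4, 0, 3/4) → H(Y|X=2) = 0.81128
  X=3: P(X=3) = 3/38, P(Y|X=3) = (1/3, 2/3, 0) → H(Y|X=3) = 0.91830
H(Y|X) = (10/19)·1.53949 + (7/38)·1.14883 + (4/19)·0.81128 + (3/38)·0.91830 = 1.2652 bits

H(X,Y) = -Σ_{x,y} P(x,y) log₂ P(x,y). Per-cell terms -P(x,y)·log₂P(x,y):
  X=0: 0.49216, 0.38500, 0.42047
  X=1: 0.13810, 0.38500, 0.13810
  X=2: 0.22358, 0.00000, 0.42047
  X=3: 0.13810, 0.22358, 0.00000
  (cells with P = 0 contribute 0)
Sum of the 12 terms: H(X,Y) = 2.9646 bits

Chain rule check:
  H(X) + H(Y|X) = 1.6994 + 1.2652 = 2.9646 bits
  H(X,Y) = 2.9646 bits
✓ Chain rule verified.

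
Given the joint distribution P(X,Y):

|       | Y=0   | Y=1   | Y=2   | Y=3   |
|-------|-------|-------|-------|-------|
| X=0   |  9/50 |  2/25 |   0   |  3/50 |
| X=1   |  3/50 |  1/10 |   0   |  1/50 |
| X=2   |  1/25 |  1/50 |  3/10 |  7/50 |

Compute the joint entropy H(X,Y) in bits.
2.8858 bits

H(X,Y) = -Σ_{x,y} P(x,y) log₂ P(x,y). Per-cell terms -P(x,y)·log₂P(x,y):
  X=0: 0.4453, 0.2915, 0.0000, 0.2435
  X=1: 0.2435, 0.3322, 0.0000, 0.1129
  X=2: 0.1858, 0.1129, 0.5211, 0.3971
  (cells with P = 0 contribute 0)
Sum of the 12 terms: H(X,Y) = 2.8858 bits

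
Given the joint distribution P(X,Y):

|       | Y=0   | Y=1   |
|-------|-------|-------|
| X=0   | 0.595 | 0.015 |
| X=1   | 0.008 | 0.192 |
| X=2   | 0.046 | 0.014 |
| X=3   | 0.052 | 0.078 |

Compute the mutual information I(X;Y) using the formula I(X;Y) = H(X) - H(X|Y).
0.5568 bits

I(X;Y) = H(X) - H(X|Y)

Marginal of X (row sums):
  P(X=0) = 0.595 + 0.015 = 0.610
  P(X=1) = 0.008 + 0.192 = 0.200
  P(X=2) = 0.046 + 0.014 = 0.060
  P(X=3) = 0.052 + 0.078 = 0.130
H(X) = -[0.610·log₂(0.610) + 0.200·log₂(0.200) + 0.060·log₂(0.060) + 0.130·log₂(0.130)]
  = 0.435002 + 0.464386 + 0.243534 + 0.382644 = 1.52557 bits

Marginal of Y (column sums):
  P(Y=0) = 0.595 + 0.008 + 0.046 + 0.052 = 0.701
  P(Y=1) = 0.015 + 0.192 + 0.014 + 0.078 = 0.299
H(X|Y) = Σ_y P(y)·H(X|Y=y):
  Y=0: P(Y=0) = 0.701, P(X|Y=0) = (595/701, 8/701, 46/701, 52/701) → H(X|Y=0) = 0.810659
  Y=1: P(Y=1) = 0.299, P(X|Y=1) = (15/299, 192/299, 14/299, 6/23) → H(X|Y=1) = 1.339452
H(X|Y) = 0.701·0.810659 + 0.299·1.339452 = 0.96877 bits

I(X;Y) = H(X) - H(X|Y) = 1.52557 - 0.96877 = 0.5568 bits

Cross-check via I(X;Y) = H(X) + H(Y) - H(X,Y): computing H(Y) from the column sums and H(X,Y) from the 8 cells in the same way gives H(Y) = 0.88007 bits and H(X,Y) = 1.84883 bits, so
I(X;Y) = 1.52557 + 0.88007 - 1.84883 = 0.5568 bits ✓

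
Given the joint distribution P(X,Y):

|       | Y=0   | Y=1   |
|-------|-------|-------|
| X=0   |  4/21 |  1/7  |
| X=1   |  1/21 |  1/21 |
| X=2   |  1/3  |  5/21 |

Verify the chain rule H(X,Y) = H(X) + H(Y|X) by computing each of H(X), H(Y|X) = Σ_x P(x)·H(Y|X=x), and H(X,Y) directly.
H(X) = 1.3127 bits, H(Y|X) = 0.9836 bits, H(X,Y) = 2.2963 bits

Marginal of X (row sums):
  P(X=0) = 4/21 + 1/7 = 1/3
  P(X=1) = 1/21 + 1/21 = 2/21
  P(X=2) = 1/3 + 5/21 = 4/7
H(X) = -[(1/3)·log₂(1/3) + (2/21)·log₂(2/21) + (4/7)·log₂(4/7)]
  = 0.528321 + 0.323078 + 0.461346 = 1.3127 bits

H(Y|X) = Σ_x P(x)·H(Y|X=x):
  X=0: P(X=0) = 1/3, P(Y|X=0) = (4/7, 3/7) → H(Y|X=0) = 0.985228
  X=1: P(X=1) = 2/21, P(Y|X=1) = (1/2, 1/2) → H(Y|X=1) = 1.000000
  X=2: P(X=2) = 4/7, P(Y|X=2) = (7/12, 5/12) → H(Y|X=2) = 0.979869
H(Y|X) = (1/3)·0.985228 + (2/21)·1.000000 + (4/7)·0.979869 = 0.9836 bits

H(X,Y) = -Σ_{x,y} P(x,y) log₂ P(x,y). Per-cell terms -P(x,y)·log₂P(x,y):
  X=0: 0.455680, 0.401051
  X=1: 0.209158, 0.209158
  X=2: 0.528321, 0.492950
Sum of the 6 terms: H(X,Y) = 2.2963 bits

Chain rule check:
  H(X) + H(Y|X) = 1.3127 + 0.9836 = 2.2963 bits
  H(X,Y) = 2.2963 bits
✓ Chain rule verified.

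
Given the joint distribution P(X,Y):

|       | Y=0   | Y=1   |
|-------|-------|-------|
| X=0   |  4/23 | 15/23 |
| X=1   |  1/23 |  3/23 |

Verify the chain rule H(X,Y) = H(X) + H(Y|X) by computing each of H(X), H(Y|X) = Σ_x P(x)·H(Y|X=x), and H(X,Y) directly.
H(X) = 0.6666 bits, H(Y|X) = 0.7545 bits, H(X,Y) = 1.4210 bits

Marginal of X (row sums):
  P(X=0) = 4/23 + 15/23 = 19/23
  P(X=1) = 1/23 + 3/23 = 4/23
H(X) = -[(19/23)·log₂(19/23) + (4/23)·log₂(4/23)]
  = 0.22770 + 0.43888 = 0.6666 bits

H(Y|X) = Σ_x P(x)·H(Y|X=x):
  X=0: P(X=0) = 19/23, P(Y|X=0) = (4/19, 15/19) → H(Y|X=0) = 0.74249
  X=1: P(X=1) = 4/23, P(Y|X=1) = (1/4, 3/4) → H(Y|X=1) = 0.81128
H(Y|X) = (19/23)·0.74249 + (4/23)·0.81128 = 0.7545 bits

H(X,Y) = -Σ_{x,y} P(x,y) log₂ P(x,y). Per-cell terms -P(x,y)·log₂P(x,y):
  X=0: 0.43888, 0.40218
  X=1: 0.19668, 0.38330
Sum of the 4 terms: H(X,Y) = 1.4210 bits

Chain rule check:
  H(X) + H(Y|X) = 0.6666 + 0.7545 = 1.4211 bits
  H(X,Y) = 1.4210 bits
✓ Chain rule verified (Δ = 0.0001 is 4-dp rounding noise: each of the three values was rounded independently).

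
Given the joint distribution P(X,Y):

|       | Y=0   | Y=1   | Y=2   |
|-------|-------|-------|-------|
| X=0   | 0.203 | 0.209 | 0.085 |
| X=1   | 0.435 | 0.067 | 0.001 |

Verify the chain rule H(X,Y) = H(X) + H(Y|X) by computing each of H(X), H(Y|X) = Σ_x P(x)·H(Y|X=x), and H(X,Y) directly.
H(X) = 1.0000 bits, H(Y|X) = 1.0350 bits, H(X,Y) = 2.0349 bits

Marginal of X (row sums):
  P(X=0) = 0.203 + 0.209 + 0.085 = 0.497
  P(X=1) = 0.435 + 0.067 + 0.001 = 0.503
H(X) = -[0.497·log₂(0.497) + 0.503·log₂(0.503)]
  = 0.50132 + 0.49866 = 1.0000 bits

H(Y|X) = Σ_x P(x)·H(Y|X=x):
  X=0: P(X=0) = 0.497, P(Y|X=0) = (29/71, 209/497, 85/497) → H(Y|X=0) = 1.48889
  X=1: P(X=1) = 0.503, P(Y|X=1) = (435/503, 67/503, 1/503) → H(Y|X=1) = 0.58645
H(Y|X) = 0.497·1.48889 + 0.503·0.58645 = 1.0350 bits

H(X,Y) = -Σ_{x,y} P(x,y) log₂ P(x,y). Per-cell terms -P(x,y)·log₂P(x,y):
  X=0: 0.46699, 0.47201, 0.30229
  X=1: 0.52240, 0.26128, 0.00997
Sum of the 6 terms: H(X,Y) = 2.0349 bits

Chain rule check:
  H(X) + H(Y|X) = 1.0000 + 1.0350 = 2.0350 bits
  H(X,Y) = 2.0349 bits
✓ Chain rule verified (Δ = 0.0001 is 4-dp rounding noise: each of the three values was rounded independently).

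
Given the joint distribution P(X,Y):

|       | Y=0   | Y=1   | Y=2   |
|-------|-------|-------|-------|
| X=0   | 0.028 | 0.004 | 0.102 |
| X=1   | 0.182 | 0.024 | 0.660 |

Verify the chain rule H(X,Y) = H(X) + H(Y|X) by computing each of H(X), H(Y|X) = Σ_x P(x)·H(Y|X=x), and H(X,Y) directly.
H(X) = 0.5683 bits, H(Y|X) = 0.9161 bits, H(X,Y) = 1.4844 bits

Marginal of X (row sums):
  P(X=0) = 0.028 + 0.004 + 0.102 = 0.134
  P(X=1) = 0.182 + 0.024 + 0.660 = 0.866
H(X) = -[0.134·log₂(0.134) + 0.866·log₂(0.866)]
  = 0.388559 + 0.179748 = 0.5683 bits

H(Y|X) = Σ_x P(x)·H(Y|X=x):
  X=0: P(X=0) = 0.134, P(Y|X=0) = (14/67, 2/67, 51/67) → H(Y|X=0) = 0.922855
  X=1: P(X=1) = 0.866, P(Y|X=1) = (91/433, 12/433, 330/433) → H(Y|X=1) = 0.915001
H(Y|X) = 0.134·0.922855 + 0.866·0.915001 = 0.9161 bits

H(X,Y) = -Σ_{x,y} P(x,y) log₂ P(x,y). Per-cell terms -P(x,y)·log₂P(x,y):
  X=0: 0.144436, 0.031863, 0.335923
  X=1: 0.447354, 0.129140, 0.395645
Sum of the 6 terms: H(X,Y) = 1.4844 bits

Chain rule check:
  H(X) + H(Y|X) = 0.5683 + 0.9161 = 1.4844 bits
  H(X,Y) = 1.4844 bits
✓ Chain rule verified.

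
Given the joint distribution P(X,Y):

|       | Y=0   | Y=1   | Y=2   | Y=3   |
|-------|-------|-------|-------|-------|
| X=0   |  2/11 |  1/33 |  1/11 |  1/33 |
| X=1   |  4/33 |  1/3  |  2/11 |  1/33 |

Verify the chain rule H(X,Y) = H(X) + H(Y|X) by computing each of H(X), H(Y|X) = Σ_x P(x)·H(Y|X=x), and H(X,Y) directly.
H(X) = 0.9183 bits, H(Y|X) = 1.6465 bits, H(X,Y) = 2.5648 bits

Marginal of X (row sums):
  P(X=0) = 2/11 + 1/33 + 1/11 + 1/33 = 1/3
  P(X=1) = 4/33 + 1/3 + 2/11 + 1/33 = 2/3
H(X) = -[(1/3)·log₂(1/3) + (2/3)·log₂(2/3)]
  = 0.5283208 + 0.3899750 = 0.9183 bits

H(Y|X) = Σ_x P(x)·H(Y|X=x):
  X=0: P(X=0) = 1/3, P(Y|X=0) = (6/11, 1/11, 3/11, 1/11) → H(Y|X=0) = 1.6171896
  X=1: P(X=1) = 2/3, P(Y|X=1) = (2/11, 1/2, 3/11, 1/22) → H(Y|X=1) = 1.6610897
H(Y|X) = (1/3)·1.6171896 + (2/3)·1.6610897 = 1.6465 bits

H(X,Y) = -Σ_{x,y} P(x,y) log₂ P(x,y). Per-cell terms -P(x,y)·log₂P(x,y):
  X=0: 0.4471694, 0.1528604, 0.3144938, 0.1528604
  X=1: 0.3690175, 0.5283208, 0.4471694, 0.1528604
Sum of the 8 terms: H(X,Y) = 2.5648 bits

Chain rule check:
  H(X) + H(Y|X) = 0.9183 + 1.6465 = 2.5648 bits
  H(X,Y) = 2.5648 bits
✓ Chain rule verified.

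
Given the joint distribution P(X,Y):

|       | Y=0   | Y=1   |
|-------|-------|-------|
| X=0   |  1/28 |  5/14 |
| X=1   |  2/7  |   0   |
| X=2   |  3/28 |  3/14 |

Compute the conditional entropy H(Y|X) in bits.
0.4678 bits

H(Y|X) = H(X,Y) - H(X)

H(X,Y) = -Σ_{x,y} P(x,y) log₂ P(x,y). Per-cell terms -P(x,y)·log₂P(x,y):
  X=0: 0.171691, 0.530510
  X=1: 0.516387, 0.000000
  X=2: 0.345256, 0.476227
  (cells with P = 0 contribute 0)
Sum of the 6 terms: H(X,Y) = 2.040071 bits

Marginal of X (row sums):
  P(X=0) = 1/28 + 5/14 = 11/28
  P(X=1) = 2/7 + 0 = 2/7
  P(X=2) = 3/28 + 3/14 = 9/28
H(X) = -[(11/28)·log₂(11/28) + (2/7)·log₂(2/7) + (9/28)·log₂(9/28)]
  = 0.529541 + 0.516387 + 0.526317 = 1.572245 bits

H(Y|X) = H(X,Y) - H(X) = 2.040071 - 1.572245 = 0.4678 bits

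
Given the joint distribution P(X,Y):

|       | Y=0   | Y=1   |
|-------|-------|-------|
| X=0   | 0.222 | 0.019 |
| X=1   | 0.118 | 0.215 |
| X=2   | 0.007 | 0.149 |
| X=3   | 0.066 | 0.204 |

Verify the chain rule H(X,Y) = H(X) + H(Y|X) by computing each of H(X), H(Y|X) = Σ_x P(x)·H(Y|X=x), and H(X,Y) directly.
H(X) = 1.9512 bits, H(Y|X) = 0.6661 bits, H(X,Y) = 2.6173 bits

Marginal of X (row sums):
  P(X=0) = 0.222 + 0.019 = 0.241
  P(X=1) = 0.118 + 0.215 = 0.333
  P(X=2) = 0.007 + 0.149 = 0.156
  P(X=3) = 0.066 + 0.204 = 0.270
H(X) = -[0.241·log₂(0.241) + 0.333·log₂(0.333) + 0.156·log₂(0.156) + 0.270·log₂(0.270)]
  = 0.49475 + 0.52827 + 0.41814 + 0.51002 = 1.9512 bits

H(Y|X) = Σ_x P(x)·H(Y|X=x):
  X=0: P(X=0) = 0.241, P(Y|X=0) = (222/241, 19/241) → H(Y|X=0) = 0.39807
  X=1: P(X=1) = 0.333, P(Y|X=1) = (118/333, 215/333) → H(Y|X=1) = 0.93790
  X=2: P(X=2) = 0.156, P(Y|X=2) = (7/156, 149/156) → H(Y|X=2) = 0.26420
  X=3: P(X=3) = 0.270, P(Y|X=3) = (11/45, 34/45) → H(Y|X=3) = 0.80235
H(Y|X) = 0.241·0.39807 + 0.333·0.93790 + 0.156·0.26420 + 0.270·0.80235 = 0.6661 bits

H(X,Y) = -Σ_{x,y} P(x,y) log₂ P(x,y). Per-cell terms -P(x,y)·log₂P(x,y):
  X=0: 0.48204, 0.10864
  X=1: 0.36381, 0.47678
  X=2: 0.05011, 0.40925
  X=3: 0.25881, 0.46785
Sum of the 8 terms: H(X,Y) = 2.6173 bits

Chain rule check:
  H(X) + H(Y|X) = 1.9512 + 0.6661 = 2.6173 bits
  H(X,Y) = 2.6173 bits
✓ Chain rule verified.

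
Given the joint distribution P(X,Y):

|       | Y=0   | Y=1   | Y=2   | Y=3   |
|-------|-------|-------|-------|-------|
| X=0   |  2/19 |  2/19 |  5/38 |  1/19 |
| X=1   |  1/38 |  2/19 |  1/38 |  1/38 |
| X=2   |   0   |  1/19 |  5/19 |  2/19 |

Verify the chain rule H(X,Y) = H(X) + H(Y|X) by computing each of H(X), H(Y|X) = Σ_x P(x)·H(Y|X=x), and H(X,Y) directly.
H(X) = 1.5044 bits, H(Y|X) = 1.6165 bits, H(X,Y) = 3.1209 bits

Marginal of X (row sums):
  P(X=0) = 2/19 + 2/19 + 5/38 + 1/19 = 15/38
  P(X=1) = 1/38 + 2/19 + 1/38 + 1/38 = 7/38
  P(X=2) = 0 + 1/19 + 5/19 + 2/19 = 8/19
H(X) = -[(15/38)·log₂(15/38) + (7/38)·log₂(7/38) + (8/19)·log₂(8/19)]
  = 0.5294 + 0.4496 + 0.5254 = 1.5044 bits

H(Y|X) = Σ_x P(x)·H(Y|X=x):
  X=0: P(X=0) = 15/38, P(Y|X=0) = (4/15, 4/15, 1/3, 2/15) → H(Y|X=0) = 1.9329
  X=1: P(X=1) = 7/38, P(Y|X=1) = (1/7, 4/7, 1/7, 1/7) → H(Y|X=1) = 1.6645
  X=2: P(X=2) = 8/19, P(Y|X=2) = (0, 1/8, 5/8, 1/4) → H(Y|X=2) = 1.2988
H(Y|X) = (15/38)·1.9329 + (7/38)·1.6645 + (8/19)·1.2988 = 1.6165 bits

H(X,Y) = -Σ_{x,y} P(x,y) log₂ P(x,y). Per-cell terms -P(x,y)·log₂P(x,y):
  X=0: 0.3419, 0.3419, 0.3850, 0.2236
  X=1: 0.1381, 0.3419, 0.1381, 0.1381
  X=2: 0.0000, 0.2236, 0.5068, 0.3419
  (cells with P = 0 contribute 0)
Sum of the 12 terms: H(X,Y) = 3.1209 bits

Chain rule check:
  H(X) + H(Y|X) = 1.5044 + 1.6165 = 3.1209 bits
  H(X,Y) = 3.1209 bits
✓ Chain rule verified.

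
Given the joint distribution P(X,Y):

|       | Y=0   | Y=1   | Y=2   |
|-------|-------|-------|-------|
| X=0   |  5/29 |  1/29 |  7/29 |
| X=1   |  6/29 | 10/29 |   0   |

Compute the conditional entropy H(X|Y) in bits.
0.5438 bits

H(X|Y) = H(X,Y) - H(Y)

H(X,Y) = -Σ_{x,y} P(x,y) log₂ P(x,y). Per-cell terms -P(x,y)·log₂P(x,y):
  X=0: 0.43725, 0.16752, 0.49498
  X=1: 0.47028, 0.52967, 0.00000
  (cells with P = 0 contribute 0)
Sum of the 6 terms: H(X,Y) = 2.0997 bits

Marginal of Y (column sums):
  P(Y=0) = 5/29 + 6/29 = 11/29
  P(Y=1) = 1/29 + 10/29 = 11/29
  P(Y=2) = 7/29 + 0 = 7/29
H(Y) = -[(11/29)·log₂(11/29) + (11/29)·log₂(11/29) + (7/29)·log₂(7/29)]
  = 0.53048 + 0.53048 + 0.49498 = 1.5559 bits

H(X|Y) = H(X,Y) - H(Y) = 2.0997 - 1.5559 = 0.5438 bits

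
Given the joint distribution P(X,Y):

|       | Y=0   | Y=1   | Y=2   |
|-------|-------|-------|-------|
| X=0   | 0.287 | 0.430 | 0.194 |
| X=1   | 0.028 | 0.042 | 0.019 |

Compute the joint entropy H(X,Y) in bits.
1.9446 bits

H(X,Y) = -Σ_{x,y} P(x,y) log₂ P(x,y). Per-cell terms -P(x,y)·log₂P(x,y):
  X=0: 0.5169, 0.5236, 0.4590
  X=1: 0.1444, 0.1921, 0.1086
Sum of the 6 terms: H(X,Y) = 1.9446 bits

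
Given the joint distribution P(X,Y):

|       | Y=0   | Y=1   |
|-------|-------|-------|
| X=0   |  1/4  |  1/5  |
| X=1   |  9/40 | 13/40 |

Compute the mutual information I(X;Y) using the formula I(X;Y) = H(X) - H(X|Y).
0.0154 bits

I(X;Y) = H(X) - H(X|Y)

Marginal of X (row sums):
  P(X=0) = 1/4 + 1/5 = 9/20
  P(X=1) = 9/40 + 13/40 = 11/20
H(X) = -[(9/20)·log₂(9/20) + (11/20)·log₂(11/20)]
  = 0.5184 + 0.4744 = 0.9928 bits

Marginal of Y (column sums):
  P(Y=0) = 1/4 + 9/40 = 19/40
  P(Y=1) = 1/5 + 13/40 = 21/40
H(X|Y) = Σ_y P(y)·H(X|Y=y):
  Y=0: P(Y=0) = 19/40, P(X|Y=0) = (10/19, 9/19) → H(X|Y=0) = 0.9980
  Y=1: P(Y=1) = 21/40, P(X|Y=1) = (8/21, 13/21) → H(X|Y=1) = 0.9587
H(X|Y) = (19/40)·0.9980 + (21/40)·0.9587 = 0.9774 bits

I(X;Y) = H(X) - H(X|Y) = 0.9928 - 0.9774 = 0.0154 bits

Cross-check via I(X;Y) = H(X) + H(Y) - H(X,Y): computing H(Y) from the column sums and H(X,Y) from the 4 cells in the same way gives H(Y) = 0.9982 bits and H(X,Y) = 1.9756 bits, so
I(X;Y) = 0.9928 + 0.9982 - 1.9756 = 0.0154 bits ✓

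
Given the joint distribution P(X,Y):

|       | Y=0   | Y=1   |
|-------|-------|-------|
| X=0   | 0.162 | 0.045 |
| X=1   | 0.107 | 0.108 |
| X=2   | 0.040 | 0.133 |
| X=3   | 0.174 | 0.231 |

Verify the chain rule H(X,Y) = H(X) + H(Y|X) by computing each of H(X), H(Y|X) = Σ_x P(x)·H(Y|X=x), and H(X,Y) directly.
H(X) = 1.9132 bits, H(Y|X) = 0.9055 bits, H(X,Y) = 2.8187 bits

Marginal of X (row sums):
  P(X=0) = 0.162 + 0.045 = 0.207
  P(X=1) = 0.107 + 0.108 = 0.215
  P(X=2) = 0.040 + 0.133 = 0.173
  P(X=3) = 0.174 + 0.231 = 0.405
H(X) = -[0.207·log₂(0.207) + 0.215·log₂(0.215) + 0.173·log₂(0.173) + 0.405·log₂(0.405)]
  = 0.4704 + 0.4768 + 0.4379 + 0.5281 = 1.9132 bits

H(Y|X) = Σ_x P(x)·H(Y|X=x):
  X=0: P(X=0) = 0.207, P(Y|X=0) = (18/23, 5/23) → H(Y|X=0) = 0.7554
  X=1: P(X=1) = 0.215, P(Y|X=1) = (107/215, 108/215) → H(Y|X=1) = 1.0000
  X=2: P(X=2) = 0.173, P(Y|X=2) = (40/173, 133/173) → H(Y|X=2) = 0.7801
  X=3: P(X=3) = 0.405, P(Y|X=3) = (58/135, 77/135) → H(Y|X=3) = 0.9857
H(Y|X) = 0.207·0.7554 + 0.215·1.0000 + 0.173·0.7801 + 0.405·0.9857 = 0.9055 bits

H(X,Y) = -Σ_{x,y} P(x,y) log₂ P(x,y). Per-cell terms -P(x,y)·log₂P(x,y):
  X=0: 0.4254, 0.2013
  X=1: 0.3450, 0.3468
  X=2: 0.1858, 0.3871
  X=3: 0.4390, 0.4883
Sum of the 8 terms: H(X,Y) = 2.8187 bits

Chain rule check:
  H(X) + H(Y|X) = 1.9132 + 0.9055 = 2.8187 bits
  H(X,Y) = 2.8187 bits
✓ Chain rule verified.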